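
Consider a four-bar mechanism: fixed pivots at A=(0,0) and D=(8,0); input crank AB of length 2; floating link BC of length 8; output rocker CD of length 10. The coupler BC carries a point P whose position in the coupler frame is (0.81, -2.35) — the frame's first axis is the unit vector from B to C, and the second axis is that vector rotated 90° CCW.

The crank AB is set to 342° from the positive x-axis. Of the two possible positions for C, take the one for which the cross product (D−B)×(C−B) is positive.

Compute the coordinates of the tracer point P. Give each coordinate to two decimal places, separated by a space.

4.17 0.39

A=(0,0), D=(8.00,0)
B = A + 2.00·(cos342°, sin342°) = (1.9021, -0.6180)
|BD| = 6.1291
circle(B,8.00) ∩ circle(D,10.00): a=0.1278, h=7.9990
  candidates: C₊=(1.2226,7.3531) cross=49.027; C₋=(2.8358,-8.5634) cross=-49.027
  mode + wants cross > 0 → take C=(1.2226,7.3531) (cross=49.027)
ex = (C−B)/|BC| = (-0.0849,0.9964); ey = (-0.9964,-0.0849)
P = B + 0.81·ex + -2.35·ey = (4.1748,0.3886)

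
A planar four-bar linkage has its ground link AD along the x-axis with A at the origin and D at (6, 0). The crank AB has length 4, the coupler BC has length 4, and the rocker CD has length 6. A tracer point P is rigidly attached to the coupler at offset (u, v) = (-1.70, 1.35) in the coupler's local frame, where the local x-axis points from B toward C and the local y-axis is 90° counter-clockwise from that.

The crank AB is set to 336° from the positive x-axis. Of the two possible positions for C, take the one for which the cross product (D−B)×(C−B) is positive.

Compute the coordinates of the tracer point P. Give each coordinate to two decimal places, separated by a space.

4.66 -3.55

A=(0,0), D=(6.00,0)
B = A + 4.00·(cos336°, sin336°) = (3.6542, -1.6269)
|BD| = 2.8548
circle(B,4.00) ∩ circle(D,6.00): a=-2.0755, h=3.4194
  candidates: C₊=(-0.0000,-0.0000) cross=9.762; C₋=(3.8974,-5.6195) cross=-9.762
  mode + wants cross > 0 → take C=(-0.0000,-0.0000) (cross=9.762)
ex = (C−B)/|BC| = (-0.9135,0.4067); ey = (-0.4067,-0.9135)
P = B + -1.70·ex + 1.35·ey = (4.6581,-3.5517)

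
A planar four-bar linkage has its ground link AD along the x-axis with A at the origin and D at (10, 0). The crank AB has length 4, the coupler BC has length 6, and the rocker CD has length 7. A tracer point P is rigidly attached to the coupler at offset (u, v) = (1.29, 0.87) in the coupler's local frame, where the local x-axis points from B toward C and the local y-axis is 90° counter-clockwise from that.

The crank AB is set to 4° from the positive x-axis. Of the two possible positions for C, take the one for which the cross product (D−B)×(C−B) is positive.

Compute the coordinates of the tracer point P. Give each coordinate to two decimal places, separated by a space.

A=(0,0), D=(10.00,0)
B = A + 4.00·(cos4°, sin4°) = (3.9903, 0.2790)
|BD| = 6.0162
circle(B,6.00) ∩ circle(D,7.00): a=1.9277, h=5.6819
  candidates: C₊=(6.1794,5.8654) cross=34.184; C₋=(5.6524,-5.4862) cross=-34.184
  mode + wants cross > 0 → take C=(6.1794,5.8654) (cross=34.184)
ex = (C−B)/|BC| = (0.3649,0.9311); ey = (-0.9311,0.3649)
P = B + 1.29·ex + 0.87·ey = (3.6509,1.7975)

3.65 1.80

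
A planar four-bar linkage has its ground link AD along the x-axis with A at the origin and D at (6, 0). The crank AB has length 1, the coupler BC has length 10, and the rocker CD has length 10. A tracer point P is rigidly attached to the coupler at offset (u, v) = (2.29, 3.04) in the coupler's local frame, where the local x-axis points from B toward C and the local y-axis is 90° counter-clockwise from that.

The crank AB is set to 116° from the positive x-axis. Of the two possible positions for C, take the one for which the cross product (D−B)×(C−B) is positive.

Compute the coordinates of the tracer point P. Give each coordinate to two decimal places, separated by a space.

A=(0,0), D=(6.00,0)
B = A + 1.00·(cos116°, sin116°) = (-0.4384, 0.8988)
|BD| = 6.5008
circle(B,10.00) ∩ circle(D,10.00): a=3.2504, h=9.4570
  candidates: C₊=(4.0883,9.8156) cross=61.478; C₋=(1.4733,-8.9168) cross=-61.478
  mode + wants cross > 0 → take C=(4.0883,9.8156) (cross=61.478)
ex = (C−B)/|BC| = (0.4527,0.8917); ey = (-0.8917,0.4527)
P = B + 2.29·ex + 3.04·ey = (-2.1125,4.3169)

-2.11 4.32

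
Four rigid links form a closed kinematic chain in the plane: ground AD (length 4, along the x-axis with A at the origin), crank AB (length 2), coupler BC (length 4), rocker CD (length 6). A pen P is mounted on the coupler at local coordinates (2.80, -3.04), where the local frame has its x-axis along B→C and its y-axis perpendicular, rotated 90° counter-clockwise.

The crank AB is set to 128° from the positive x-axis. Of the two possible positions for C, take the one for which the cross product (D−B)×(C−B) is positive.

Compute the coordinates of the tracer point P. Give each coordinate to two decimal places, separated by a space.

2.80 2.50

A=(0,0), D=(4.00,0)
B = A + 2.00·(cos128°, sin128°) = (-1.2313, 1.5760)
|BD| = 5.4636
circle(B,4.00) ∩ circle(D,6.00): a=0.9015, h=3.8971
  candidates: C₊=(0.7560,5.0474) cross=21.292; C₋=(-1.4923,-2.4155) cross=-21.292
  mode + wants cross > 0 → take C=(0.7560,5.0474) (cross=21.292)
ex = (C−B)/|BC| = (0.4968,0.8678); ey = (-0.8678,0.4968)
P = B + 2.80·ex + -3.04·ey = (2.7981,2.4956)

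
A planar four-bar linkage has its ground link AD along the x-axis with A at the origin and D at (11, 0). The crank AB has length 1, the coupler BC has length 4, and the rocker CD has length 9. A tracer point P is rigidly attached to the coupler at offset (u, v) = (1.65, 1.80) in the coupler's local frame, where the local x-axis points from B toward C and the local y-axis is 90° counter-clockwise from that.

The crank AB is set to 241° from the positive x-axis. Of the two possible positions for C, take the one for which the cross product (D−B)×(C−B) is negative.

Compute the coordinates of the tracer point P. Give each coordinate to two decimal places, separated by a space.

A=(0,0), D=(11.00,0)
B = A + 1.00·(cos241°, sin241°) = (-0.4848, -0.8746)
|BD| = 11.5181
circle(B,4.00) ∩ circle(D,9.00): a=2.9374, h=2.7151
  candidates: C₊=(2.2379,2.0557) cross=31.273; C₋=(2.6503,-3.3588) cross=-31.273
  mode - wants cross < 0 → take C=(2.6503,-3.3588) (cross=-31.273)
ex = (C−B)/|BC| = (0.7838,-0.6211); ey = (0.6211,0.7838)
P = B + 1.65·ex + 1.80·ey = (1.9263,-0.4886)

1.93 -0.49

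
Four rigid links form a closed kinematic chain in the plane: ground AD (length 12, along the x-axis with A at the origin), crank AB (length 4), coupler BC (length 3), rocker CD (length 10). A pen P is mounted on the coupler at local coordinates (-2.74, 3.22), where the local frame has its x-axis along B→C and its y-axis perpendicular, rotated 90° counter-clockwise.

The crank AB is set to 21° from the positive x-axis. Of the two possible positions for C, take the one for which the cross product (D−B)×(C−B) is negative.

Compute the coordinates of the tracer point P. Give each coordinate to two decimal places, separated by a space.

A=(0,0), D=(12.00,0)
B = A + 4.00·(cos21°, sin21°) = (3.7343, 1.4335)
|BD| = 8.3891
circle(B,3.00) ∩ circle(D,10.00): a=-1.2292, h=2.7366
  candidates: C₊=(2.9908,4.3399) cross=22.958; C₋=(2.0556,-1.0529) cross=-22.958
  mode - wants cross < 0 → take C=(2.0556,-1.0529) (cross=-22.958)
ex = (C−B)/|BC| = (-0.5596,-0.8288); ey = (0.8288,-0.5596)
P = B + -2.74·ex + 3.22·ey = (7.9362,1.9025)

7.94 1.90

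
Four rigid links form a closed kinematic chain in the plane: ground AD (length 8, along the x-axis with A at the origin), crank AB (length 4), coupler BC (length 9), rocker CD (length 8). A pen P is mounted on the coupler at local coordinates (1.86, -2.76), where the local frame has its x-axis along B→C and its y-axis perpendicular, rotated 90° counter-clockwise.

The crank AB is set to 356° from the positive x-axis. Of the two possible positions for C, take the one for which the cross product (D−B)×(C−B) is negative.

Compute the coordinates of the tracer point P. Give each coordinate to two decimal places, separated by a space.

A=(0,0), D=(8.00,0)
B = A + 4.00·(cos356°, sin356°) = (3.9903, -0.2790)
|BD| = 4.0194
circle(B,9.00) ∩ circle(D,8.00): a=4.1244, h=7.9993
  candidates: C₊=(7.5494,7.9873) cross=32.153; C₋=(8.6601,-7.9727) cross=-32.153
  mode - wants cross < 0 → take C=(8.6601,-7.9727) (cross=-32.153)
ex = (C−B)/|BC| = (0.5189,-0.8549); ey = (0.8549,0.5189)
P = B + 1.86·ex + -2.76·ey = (2.5959,-3.3011)

2.60 -3.30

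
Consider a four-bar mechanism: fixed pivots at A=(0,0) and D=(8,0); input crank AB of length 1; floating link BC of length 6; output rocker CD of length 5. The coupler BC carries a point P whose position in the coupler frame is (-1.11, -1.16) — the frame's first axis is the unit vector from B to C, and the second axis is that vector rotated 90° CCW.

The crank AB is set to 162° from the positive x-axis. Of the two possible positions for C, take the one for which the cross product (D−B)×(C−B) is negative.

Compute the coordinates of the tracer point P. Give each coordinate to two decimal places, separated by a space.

-2.52 -0.03

A=(0,0), D=(8.00,0)
B = A + 1.00·(cos162°, sin162°) = (-0.9511, 0.3090)
|BD| = 8.9564
circle(B,6.00) ∩ circle(D,5.00): a=5.0923, h=3.1731
  candidates: C₊=(4.2477,3.3045) cross=28.420; C₋=(4.0287,-3.0379) cross=-28.420
  mode - wants cross < 0 → take C=(4.0287,-3.0379) (cross=-28.420)
ex = (C−B)/|BC| = (0.8300,-0.5578); ey = (0.5578,0.8300)
P = B + -1.11·ex + -1.16·ey = (-2.5194,-0.0346)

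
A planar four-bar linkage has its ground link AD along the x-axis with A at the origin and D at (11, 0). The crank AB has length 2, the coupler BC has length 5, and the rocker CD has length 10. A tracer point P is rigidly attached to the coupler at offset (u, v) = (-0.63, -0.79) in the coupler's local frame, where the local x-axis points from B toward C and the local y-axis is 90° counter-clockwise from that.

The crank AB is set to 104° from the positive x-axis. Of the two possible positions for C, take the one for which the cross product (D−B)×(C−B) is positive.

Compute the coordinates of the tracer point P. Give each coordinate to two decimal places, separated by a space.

-0.30 0.95

A=(0,0), D=(11.00,0)
B = A + 2.00·(cos104°, sin104°) = (-0.4838, 1.9406)
|BD| = 11.6467
circle(B,5.00) ∩ circle(D,10.00): a=2.6035, h=4.2687
  candidates: C₊=(2.7945,5.7158) cross=49.716; C₋=(1.3720,-2.7022) cross=-49.716
  mode + wants cross > 0 → take C=(2.7945,5.7158) (cross=49.716)
ex = (C−B)/|BC| = (0.6557,0.7550); ey = (-0.7550,0.6557)
P = B + -0.63·ex + -0.79·ey = (-0.3004,0.9469)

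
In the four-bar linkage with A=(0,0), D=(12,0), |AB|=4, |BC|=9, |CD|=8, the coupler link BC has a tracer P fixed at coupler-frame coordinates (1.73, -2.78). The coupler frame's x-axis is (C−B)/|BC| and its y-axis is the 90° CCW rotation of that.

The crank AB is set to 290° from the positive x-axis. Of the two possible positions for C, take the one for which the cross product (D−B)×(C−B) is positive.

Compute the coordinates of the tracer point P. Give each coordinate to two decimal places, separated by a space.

4.62 -3.41

A=(0,0), D=(12.00,0)
B = A + 4.00·(cos290°, sin290°) = (1.3681, -3.7588)
|BD| = 11.2768
circle(B,9.00) ∩ circle(D,8.00): a=6.3922, h=6.3356
  candidates: C₊=(5.2829,4.3452) cross=71.446; C₋=(9.5065,-7.6015) cross=-71.446
  mode + wants cross > 0 → take C=(5.2829,4.3452) (cross=71.446)
ex = (C−B)/|BC| = (0.4350,0.9004); ey = (-0.9004,0.4350)
P = B + 1.73·ex + -2.78·ey = (4.6238,-3.4103)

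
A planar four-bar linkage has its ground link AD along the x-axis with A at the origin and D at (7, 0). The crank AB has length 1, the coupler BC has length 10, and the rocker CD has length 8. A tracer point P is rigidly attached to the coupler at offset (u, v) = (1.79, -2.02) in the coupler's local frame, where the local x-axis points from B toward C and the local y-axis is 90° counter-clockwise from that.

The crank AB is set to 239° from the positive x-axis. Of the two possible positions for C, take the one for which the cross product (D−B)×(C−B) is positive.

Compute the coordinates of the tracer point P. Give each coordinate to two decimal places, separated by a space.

2.14 -0.39

A=(0,0), D=(7.00,0)
B = A + 1.00·(cos239°, sin239°) = (-0.5150, -0.8572)
|BD| = 7.5638
circle(B,10.00) ∩ circle(D,8.00): a=6.1616, h=7.8762
  candidates: C₊=(4.7143,7.6665) cross=59.574; C₋=(6.4995,-7.9843) cross=-59.574
  mode + wants cross > 0 → take C=(4.7143,7.6665) (cross=59.574)
ex = (C−B)/|BC| = (0.5229,0.8524); ey = (-0.8524,0.5229)
P = B + 1.79·ex + -2.02·ey = (2.1428,-0.3878)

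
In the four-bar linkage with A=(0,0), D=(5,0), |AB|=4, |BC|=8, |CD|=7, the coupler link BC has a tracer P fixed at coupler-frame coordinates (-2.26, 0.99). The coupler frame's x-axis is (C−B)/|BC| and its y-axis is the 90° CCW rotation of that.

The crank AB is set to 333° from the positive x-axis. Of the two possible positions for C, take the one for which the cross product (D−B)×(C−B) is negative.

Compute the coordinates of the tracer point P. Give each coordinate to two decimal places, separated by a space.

A=(0,0), D=(5.00,0)
B = A + 4.00·(cos333°, sin333°) = (3.5640, -1.8160)
|BD| = 2.3151
circle(B,8.00) ∩ circle(D,7.00): a=4.3971, h=6.6832
  candidates: C₊=(1.0491,5.7785) cross=15.472; C₋=(11.5337,-2.5122) cross=-15.472
  mode - wants cross < 0 → take C=(11.5337,-2.5122) (cross=-15.472)
ex = (C−B)/|BC| = (0.9962,-0.0870); ey = (0.0870,0.9962)
P = B + -2.26·ex + 0.99·ey = (1.3988,-0.6330)

1.40 -0.63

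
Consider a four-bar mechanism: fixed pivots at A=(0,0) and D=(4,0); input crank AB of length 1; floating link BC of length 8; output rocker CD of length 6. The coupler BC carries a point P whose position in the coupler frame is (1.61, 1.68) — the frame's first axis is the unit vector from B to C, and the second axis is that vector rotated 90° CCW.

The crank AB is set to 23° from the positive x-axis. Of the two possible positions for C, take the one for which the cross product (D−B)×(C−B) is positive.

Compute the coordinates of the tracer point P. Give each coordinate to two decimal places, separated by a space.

A=(0,0), D=(4.00,0)
B = A + 1.00·(cos23°, sin23°) = (0.9205, 0.3907)
|BD| = 3.1042
circle(B,8.00) ∩ circle(D,6.00): a=6.0621, h=5.2202
  candidates: C₊=(7.5915,4.8064) cross=16.204; C₋=(6.2773,-5.5510) cross=-16.204
  mode + wants cross > 0 → take C=(7.5915,4.8064) (cross=16.204)
ex = (C−B)/|BC| = (0.8339,0.5520); ey = (-0.5520,0.8339)
P = B + 1.61·ex + 1.68·ey = (1.3358,2.6803)

1.34 2.68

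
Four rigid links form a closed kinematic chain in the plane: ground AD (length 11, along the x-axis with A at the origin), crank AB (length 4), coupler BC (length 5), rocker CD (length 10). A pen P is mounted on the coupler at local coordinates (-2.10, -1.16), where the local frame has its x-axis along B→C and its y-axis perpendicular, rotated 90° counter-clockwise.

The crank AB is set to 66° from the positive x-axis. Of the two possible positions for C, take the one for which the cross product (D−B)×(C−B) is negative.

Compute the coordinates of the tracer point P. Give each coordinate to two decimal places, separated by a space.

A=(0,0), D=(11.00,0)
B = A + 4.00·(cos66°, sin66°) = (1.6269, 3.6542)
|BD| = 10.0602
circle(B,5.00) ∩ circle(D,10.00): a=1.3025, h=4.8274
  candidates: C₊=(4.5940,7.6787) cross=48.564; C₋=(1.0870,-1.3166) cross=-48.564
  mode - wants cross < 0 → take C=(1.0870,-1.3166) (cross=-48.564)
ex = (C−B)/|BC| = (-0.1080,-0.9942); ey = (0.9942,-0.1080)
P = B + -2.10·ex + -1.16·ey = (0.7005,5.8672)

0.70 5.87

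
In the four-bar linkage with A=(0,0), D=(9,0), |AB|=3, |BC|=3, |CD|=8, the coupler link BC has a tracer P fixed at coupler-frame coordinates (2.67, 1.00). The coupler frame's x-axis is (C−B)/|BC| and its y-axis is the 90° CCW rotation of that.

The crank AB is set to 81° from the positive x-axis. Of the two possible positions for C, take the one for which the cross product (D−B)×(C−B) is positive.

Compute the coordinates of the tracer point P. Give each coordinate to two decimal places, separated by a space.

1.81 5.48

A=(0,0), D=(9.00,0)
B = A + 3.00·(cos81°, sin81°) = (0.4693, 2.9631)
|BD| = 9.0306
circle(B,3.00) ∩ circle(D,8.00): a=1.4701, h=2.6151
  candidates: C₊=(2.7161,4.9510) cross=23.616; C₋=(1.0000,0.0104) cross=-23.616
  mode + wants cross > 0 → take C=(2.7161,4.9510) (cross=23.616)
ex = (C−B)/|BC| = (0.7489,0.6626); ey = (-0.6626,0.7489)
P = B + 2.67·ex + 1.00·ey = (1.8063,5.4813)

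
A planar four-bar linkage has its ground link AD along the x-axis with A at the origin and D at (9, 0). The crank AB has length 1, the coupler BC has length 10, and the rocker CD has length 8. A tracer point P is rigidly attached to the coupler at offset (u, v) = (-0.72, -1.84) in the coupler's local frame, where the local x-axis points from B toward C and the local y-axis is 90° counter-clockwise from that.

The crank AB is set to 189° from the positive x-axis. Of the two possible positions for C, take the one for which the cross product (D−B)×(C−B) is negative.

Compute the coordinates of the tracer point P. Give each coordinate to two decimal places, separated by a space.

A=(0,0), D=(9.00,0)
B = A + 1.00·(cos189°, sin189°) = (-0.9877, -0.1564)
|BD| = 9.9889
circle(B,10.00) ∩ circle(D,8.00): a=6.7965, h=7.3354
  candidates: C₊=(5.6931,7.2845) cross=73.273; C₋=(5.9228,-7.3845) cross=-73.273
  mode - wants cross < 0 → take C=(5.9228,-7.3845) (cross=-73.273)
ex = (C−B)/|BC| = (0.6910,-0.7228); ey = (0.7228,0.6910)
P = B + -0.72·ex + -1.84·ey = (-2.8152,-0.9075)

-2.82 -0.91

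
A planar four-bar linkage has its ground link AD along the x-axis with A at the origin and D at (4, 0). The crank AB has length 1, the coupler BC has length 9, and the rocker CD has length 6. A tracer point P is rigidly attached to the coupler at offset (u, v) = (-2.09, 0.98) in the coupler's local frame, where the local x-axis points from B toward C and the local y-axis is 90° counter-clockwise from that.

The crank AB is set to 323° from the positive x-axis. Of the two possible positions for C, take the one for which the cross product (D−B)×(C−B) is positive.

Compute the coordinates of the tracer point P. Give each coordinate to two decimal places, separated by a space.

-1.50 -0.76

A=(0,0), D=(4.00,0)
B = A + 1.00·(cos323°, sin323°) = (0.7986, -0.6018)
|BD| = 3.2574
circle(B,9.00) ∩ circle(D,6.00): a=8.5360, h=2.8525
  candidates: C₊=(8.6607,3.7786) cross=9.292; C₋=(9.7147,-1.8282) cross=-9.292
  mode + wants cross > 0 → take C=(8.6607,3.7786) (cross=9.292)
ex = (C−B)/|BC| = (0.8736,0.4867); ey = (-0.4867,0.8736)
P = B + -2.09·ex + 0.98·ey = (-1.5041,-0.7630)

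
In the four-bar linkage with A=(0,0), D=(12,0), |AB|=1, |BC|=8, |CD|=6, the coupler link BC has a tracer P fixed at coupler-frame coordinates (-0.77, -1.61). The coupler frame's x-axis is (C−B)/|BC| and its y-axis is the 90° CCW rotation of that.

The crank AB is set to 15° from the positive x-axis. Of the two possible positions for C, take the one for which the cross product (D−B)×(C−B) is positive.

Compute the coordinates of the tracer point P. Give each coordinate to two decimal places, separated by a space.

1.12 -1.52

A=(0,0), D=(12.00,0)
B = A + 1.00·(cos15°, sin15°) = (0.9659, 0.2588)
|BD| = 11.0371
circle(B,8.00) ∩ circle(D,6.00): a=6.7870, h=4.2352
  candidates: C₊=(7.8504,4.3337) cross=46.744; C₋=(7.6517,-4.1343) cross=-46.744
  mode + wants cross > 0 → take C=(7.8504,4.3337) (cross=46.744)
ex = (C−B)/|BC| = (0.8606,0.5094); ey = (-0.5094,0.8606)
P = B + -0.77·ex + -1.61·ey = (1.1234,-1.5189)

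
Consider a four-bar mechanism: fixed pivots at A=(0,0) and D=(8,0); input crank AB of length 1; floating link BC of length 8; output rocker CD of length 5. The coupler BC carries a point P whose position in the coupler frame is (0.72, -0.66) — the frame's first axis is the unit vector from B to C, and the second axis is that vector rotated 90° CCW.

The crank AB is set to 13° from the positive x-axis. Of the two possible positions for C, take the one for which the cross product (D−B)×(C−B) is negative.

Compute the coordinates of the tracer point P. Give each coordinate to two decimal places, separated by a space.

A=(0,0), D=(8.00,0)
B = A + 1.00·(cos13°, sin13°) = (0.9744, 0.2250)
|BD| = 7.0292
circle(B,8.00) ∩ circle(D,5.00): a=6.2887, h=4.9449
  candidates: C₊=(7.4181,4.9660) cross=34.759; C₋=(7.1016,-4.9186) cross=-34.759
  mode - wants cross < 0 → take C=(7.1016,-4.9186) (cross=-34.759)
ex = (C−B)/|BC| = (0.7659,-0.6429); ey = (0.6429,0.7659)
P = B + 0.72·ex + -0.66·ey = (1.1015,-0.7435)

1.10 -0.74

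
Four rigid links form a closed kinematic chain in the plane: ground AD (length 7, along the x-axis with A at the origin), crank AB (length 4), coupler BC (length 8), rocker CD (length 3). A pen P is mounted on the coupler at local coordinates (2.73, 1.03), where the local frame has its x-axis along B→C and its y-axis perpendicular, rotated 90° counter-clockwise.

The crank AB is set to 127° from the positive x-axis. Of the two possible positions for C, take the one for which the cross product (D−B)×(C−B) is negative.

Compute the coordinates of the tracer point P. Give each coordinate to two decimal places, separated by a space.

0.44 2.55

A=(0,0), D=(7.00,0)
B = A + 4.00·(cos127°, sin127°) = (-2.4073, 3.1945)
|BD| = 9.9349
circle(B,8.00) ∩ circle(D,3.00): a=7.7355, h=2.0402
  candidates: C₊=(5.5734,2.6391) cross=20.270; C₋=(4.2614,-1.2247) cross=-20.270
  mode - wants cross < 0 → take C=(4.2614,-1.2247) (cross=-20.270)
ex = (C−B)/|BC| = (0.8336,-0.5524); ey = (0.5524,0.8336)
P = B + 2.73·ex + 1.03·ey = (0.4374,2.5451)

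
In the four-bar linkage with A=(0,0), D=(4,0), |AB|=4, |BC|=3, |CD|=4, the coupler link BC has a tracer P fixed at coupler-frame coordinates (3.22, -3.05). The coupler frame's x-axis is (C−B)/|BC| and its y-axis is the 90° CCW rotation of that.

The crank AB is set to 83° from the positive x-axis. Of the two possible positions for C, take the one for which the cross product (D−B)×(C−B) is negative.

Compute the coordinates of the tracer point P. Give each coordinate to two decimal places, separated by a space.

A=(0,0), D=(4.00,0)
B = A + 4.00·(cos83°, sin83°) = (0.4875, 3.9702)
|BD| = 5.3010
circle(B,3.00) ∩ circle(D,4.00): a=1.9902, h=2.2448
  candidates: C₊=(3.4875,3.9670) cross=11.899; C₋=(0.1250,0.9922) cross=-11.899
  mode - wants cross < 0 → take C=(0.1250,0.9922) (cross=-11.899)
ex = (C−B)/|BC| = (-0.1208,-0.9927); ey = (0.9927,-0.1208)
P = B + 3.22·ex + -3.05·ey = (-2.9292,1.1423)

-2.93 1.14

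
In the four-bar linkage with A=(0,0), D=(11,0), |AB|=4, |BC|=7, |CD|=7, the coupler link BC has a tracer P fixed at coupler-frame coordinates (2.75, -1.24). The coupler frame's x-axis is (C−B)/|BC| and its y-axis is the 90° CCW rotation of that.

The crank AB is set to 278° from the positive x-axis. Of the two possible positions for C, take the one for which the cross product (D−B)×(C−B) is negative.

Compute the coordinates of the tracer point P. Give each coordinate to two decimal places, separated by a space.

A=(0,0), D=(11.00,0)
B = A + 4.00·(cos278°, sin278°) = (0.5567, -3.9611)
|BD| = 11.1693
circle(B,7.00) ∩ circle(D,7.00): a=5.5846, h=4.2204
  candidates: C₊=(4.2816,1.9656) cross=47.139; C₋=(7.2751,-5.9266) cross=-47.139
  mode - wants cross < 0 → take C=(7.2751,-5.9266) (cross=-47.139)
ex = (C−B)/|BC| = (0.9598,-0.2808); ey = (0.2808,0.9598)
P = B + 2.75·ex + -1.24·ey = (2.8479,-5.9234)

2.85 -5.92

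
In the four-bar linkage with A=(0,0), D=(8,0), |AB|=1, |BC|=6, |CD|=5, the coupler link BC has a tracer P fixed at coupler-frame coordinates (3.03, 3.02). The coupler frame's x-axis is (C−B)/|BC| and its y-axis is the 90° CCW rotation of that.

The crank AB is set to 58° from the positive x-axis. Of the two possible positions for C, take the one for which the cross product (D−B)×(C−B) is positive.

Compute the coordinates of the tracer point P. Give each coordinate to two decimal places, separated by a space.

A=(0,0), D=(8.00,0)
B = A + 1.00·(cos58°, sin58°) = (0.5299, 0.8480)
|BD| = 7.5181
circle(B,6.00) ∩ circle(D,5.00): a=4.4906, h=3.9793
  candidates: C₊=(5.4407,4.2954) cross=29.916; C₋=(4.5430,-3.6124) cross=-29.916
  mode + wants cross > 0 → take C=(5.4407,4.2954) (cross=29.916)
ex = (C−B)/|BC| = (0.8185,0.5746); ey = (-0.5746,0.8185)
P = B + 3.03·ex + 3.02·ey = (1.2747,5.0607)

1.27 5.06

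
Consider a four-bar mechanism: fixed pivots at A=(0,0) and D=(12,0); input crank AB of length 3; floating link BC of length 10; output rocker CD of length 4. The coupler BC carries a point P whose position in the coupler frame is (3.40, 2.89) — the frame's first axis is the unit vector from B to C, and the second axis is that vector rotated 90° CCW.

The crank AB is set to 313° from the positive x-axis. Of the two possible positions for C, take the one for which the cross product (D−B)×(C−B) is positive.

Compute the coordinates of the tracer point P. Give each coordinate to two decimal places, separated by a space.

A=(0,0), D=(12.00,0)
B = A + 3.00·(cos313°, sin313°) = (2.0460, -2.1941)
|BD| = 10.1929
circle(B,10.00) ∩ circle(D,4.00): a=9.2170, h=3.8791
  candidates: C₊=(10.2119,3.5781) cross=39.540; C₋=(11.8819,-3.9983) cross=-39.540
  mode + wants cross > 0 → take C=(10.2119,3.5781) (cross=39.540)
ex = (C−B)/|BC| = (0.8166,0.5772); ey = (-0.5772,0.8166)
P = B + 3.40·ex + 2.89·ey = (3.1543,2.1284)

3.15 2.13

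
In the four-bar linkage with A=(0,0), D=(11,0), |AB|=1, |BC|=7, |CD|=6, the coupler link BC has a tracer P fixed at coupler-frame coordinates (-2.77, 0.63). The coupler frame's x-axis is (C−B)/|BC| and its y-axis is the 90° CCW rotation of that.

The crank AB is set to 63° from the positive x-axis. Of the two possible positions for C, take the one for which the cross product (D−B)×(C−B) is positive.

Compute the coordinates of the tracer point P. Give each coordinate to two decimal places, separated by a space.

A=(0,0), D=(11.00,0)
B = A + 1.00·(cos63°, sin63°) = (0.4540, 0.8910)
|BD| = 10.5836
circle(B,7.00) ∩ circle(D,6.00): a=5.9059, h=3.7576
  candidates: C₊=(6.6553,4.1381) cross=39.769; C₋=(6.0226,-3.3505) cross=-39.769
  mode + wants cross > 0 → take C=(6.6553,4.1381) (cross=39.769)
ex = (C−B)/|BC| = (0.8859,0.4639); ey = (-0.4639,0.8859)
P = B + -2.77·ex + 0.63·ey = (-2.2922,0.1642)

-2.29 0.16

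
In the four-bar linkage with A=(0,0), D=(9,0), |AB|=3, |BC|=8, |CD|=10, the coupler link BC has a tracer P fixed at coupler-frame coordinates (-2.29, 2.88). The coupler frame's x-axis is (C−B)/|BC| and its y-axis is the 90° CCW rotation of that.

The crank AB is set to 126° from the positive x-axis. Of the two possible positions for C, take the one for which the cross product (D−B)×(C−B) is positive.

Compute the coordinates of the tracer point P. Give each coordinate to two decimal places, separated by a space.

A=(0,0), D=(9.00,0)
B = A + 3.00·(cos126°, sin126°) = (-1.7634, 2.4271)
|BD| = 11.0336
circle(B,8.00) ∩ circle(D,10.00): a=3.8854, h=6.9931
  candidates: C₊=(3.5652,8.3942) cross=77.159; C₋=(0.4886,-5.2494) cross=-77.159
  mode + wants cross > 0 → take C=(3.5652,8.3942) (cross=77.159)
ex = (C−B)/|BC| = (0.6661,0.7459); ey = (-0.7459,0.6661)
P = B + -2.29·ex + 2.88·ey = (-5.4368,2.6372)

-5.44 2.64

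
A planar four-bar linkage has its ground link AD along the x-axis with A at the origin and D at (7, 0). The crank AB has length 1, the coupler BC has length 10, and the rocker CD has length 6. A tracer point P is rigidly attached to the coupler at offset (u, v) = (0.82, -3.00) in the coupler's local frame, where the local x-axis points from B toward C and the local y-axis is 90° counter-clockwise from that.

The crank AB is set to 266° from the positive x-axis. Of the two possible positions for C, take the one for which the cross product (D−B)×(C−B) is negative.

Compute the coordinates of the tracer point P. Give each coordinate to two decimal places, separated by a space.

A=(0,0), D=(7.00,0)
B = A + 1.00·(cos266°, sin266°) = (-0.0698, -0.9976)
|BD| = 7.1398
circle(B,10.00) ∩ circle(D,6.00): a=8.0518, h=5.9303
  candidates: C₊=(7.0745,5.9995) cross=42.341; C₋=(8.7317,-5.7447) cross=-42.341
  mode - wants cross < 0 → take C=(8.7317,-5.7447) (cross=-42.341)
ex = (C−B)/|BC| = (0.8801,-0.4747); ey = (0.4747,0.8801)
P = B + 0.82·ex + -3.00·ey = (-0.7722,-4.0273)

-0.77 -4.03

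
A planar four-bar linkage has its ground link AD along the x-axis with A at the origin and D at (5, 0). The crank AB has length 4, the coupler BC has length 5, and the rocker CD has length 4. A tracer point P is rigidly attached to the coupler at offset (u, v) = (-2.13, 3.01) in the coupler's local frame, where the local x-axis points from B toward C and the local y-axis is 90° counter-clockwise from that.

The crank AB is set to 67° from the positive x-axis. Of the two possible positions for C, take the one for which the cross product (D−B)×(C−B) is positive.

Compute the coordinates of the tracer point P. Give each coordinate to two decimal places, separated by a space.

-0.57 6.69

A=(0,0), D=(5.00,0)
B = A + 4.00·(cos67°, sin67°) = (1.5629, 3.6820)
|BD| = 5.0369
circle(B,5.00) ∩ circle(D,4.00): a=3.4119, h=3.6550
  candidates: C₊=(6.5629,3.6820) cross=18.410; C₋=(1.2193,-1.3062) cross=-18.410
  mode + wants cross > 0 → take C=(6.5629,3.6820) (cross=18.410)
ex = (C−B)/|BC| = (1.0000,0.0000); ey = (-0.0000,1.0000)
P = B + -2.13·ex + 3.01·ey = (-0.5671,6.6920)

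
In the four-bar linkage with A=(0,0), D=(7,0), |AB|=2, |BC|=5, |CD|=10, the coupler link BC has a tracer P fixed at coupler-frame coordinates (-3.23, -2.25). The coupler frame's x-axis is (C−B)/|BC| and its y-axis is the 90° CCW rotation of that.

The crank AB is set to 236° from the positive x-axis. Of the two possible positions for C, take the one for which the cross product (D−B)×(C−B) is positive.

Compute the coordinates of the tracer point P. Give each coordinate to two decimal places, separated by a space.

1.93 -4.15

A=(0,0), D=(7.00,0)
B = A + 2.00·(cos236°, sin236°) = (-1.1184, -1.6581)
|BD| = 8.2860
circle(B,5.00) ∩ circle(D,10.00): a=-0.3827, h=4.9853
  candidates: C₊=(-2.4910,3.1498) cross=41.308; C₋=(-0.4958,-6.6192) cross=-41.308
  mode + wants cross > 0 → take C=(-2.4910,3.1498) (cross=41.308)
ex = (C−B)/|BC| = (-0.2745,0.9616); ey = (-0.9616,-0.2745)
P = B + -3.23·ex + -2.25·ey = (1.9319,-4.1463)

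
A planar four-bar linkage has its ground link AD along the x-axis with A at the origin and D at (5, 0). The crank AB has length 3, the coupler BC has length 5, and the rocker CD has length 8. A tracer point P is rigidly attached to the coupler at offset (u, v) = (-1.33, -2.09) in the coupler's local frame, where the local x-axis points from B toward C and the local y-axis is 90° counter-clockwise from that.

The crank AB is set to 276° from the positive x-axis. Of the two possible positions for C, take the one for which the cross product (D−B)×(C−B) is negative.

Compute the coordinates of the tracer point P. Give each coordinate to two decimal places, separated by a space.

-2.14 -2.62

A=(0,0), D=(5.00,0)
B = A + 3.00·(cos276°, sin276°) = (0.3136, -2.9836)
|BD| = 5.5556
circle(B,5.00) ∩ circle(D,8.00): a=-0.7322, h=4.9461
  candidates: C₊=(-2.9604,0.7955) cross=27.478; C₋=(2.3522,-7.5491) cross=-27.478
  mode - wants cross < 0 → take C=(2.3522,-7.5491) (cross=-27.478)
ex = (C−B)/|BC| = (0.4077,-0.9131); ey = (0.9131,0.4077)
P = B + -1.33·ex + -2.09·ey = (-2.1371,-2.6213)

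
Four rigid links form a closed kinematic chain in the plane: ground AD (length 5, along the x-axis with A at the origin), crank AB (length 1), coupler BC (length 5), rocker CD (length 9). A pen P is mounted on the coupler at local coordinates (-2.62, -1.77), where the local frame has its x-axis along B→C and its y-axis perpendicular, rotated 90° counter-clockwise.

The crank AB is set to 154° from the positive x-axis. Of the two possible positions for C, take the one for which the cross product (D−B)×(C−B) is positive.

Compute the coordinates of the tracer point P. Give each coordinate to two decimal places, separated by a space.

1.54 -1.57

A=(0,0), D=(5.00,0)
B = A + 1.00·(cos154°, sin154°) = (-0.8988, 0.4384)
|BD| = 5.9151
circle(B,5.00) ∩ circle(D,9.00): a=-1.7761, h=4.6739
  candidates: C₊=(-2.3237,5.2310) cross=27.646; C₋=(-3.0164,-4.0910) cross=-27.646
  mode + wants cross > 0 → take C=(-2.3237,5.2310) (cross=27.646)
ex = (C−B)/|BC| = (-0.2850,0.9585); ey = (-0.9585,-0.2850)
P = B + -2.62·ex + -1.77·ey = (1.5444,-1.5686)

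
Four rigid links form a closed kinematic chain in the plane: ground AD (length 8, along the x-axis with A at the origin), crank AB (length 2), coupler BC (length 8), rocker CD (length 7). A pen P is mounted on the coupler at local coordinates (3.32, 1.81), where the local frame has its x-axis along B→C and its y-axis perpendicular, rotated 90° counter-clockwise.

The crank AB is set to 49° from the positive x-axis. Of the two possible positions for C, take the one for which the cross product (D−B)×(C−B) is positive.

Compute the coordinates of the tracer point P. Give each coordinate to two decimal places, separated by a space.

2.51 5.09

A=(0,0), D=(8.00,0)
B = A + 2.00·(cos49°, sin49°) = (1.3121, 1.5094)
|BD| = 6.8561
circle(B,8.00) ∩ circle(D,7.00): a=4.5220, h=6.5994
  candidates: C₊=(7.1760,6.9513) cross=45.246; C₋=(4.2702,-5.9236) cross=-45.246
  mode + wants cross > 0 → take C=(7.1760,6.9513) (cross=45.246)
ex = (C−B)/|BC| = (0.7330,0.6802); ey = (-0.6802,0.7330)
P = B + 3.32·ex + 1.81·ey = (2.5144,5.0945)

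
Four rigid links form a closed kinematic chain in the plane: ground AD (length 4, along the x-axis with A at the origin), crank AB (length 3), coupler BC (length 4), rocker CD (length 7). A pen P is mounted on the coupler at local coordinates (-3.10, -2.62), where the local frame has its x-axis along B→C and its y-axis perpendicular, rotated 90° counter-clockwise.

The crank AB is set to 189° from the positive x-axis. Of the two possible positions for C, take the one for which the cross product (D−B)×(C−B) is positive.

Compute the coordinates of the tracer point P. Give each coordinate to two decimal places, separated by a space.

A=(0,0), D=(4.00,0)
B = A + 3.00·(cos189°, sin189°) = (-2.9631, -0.4693)
|BD| = 6.9789
circle(B,4.00) ∩ circle(D,7.00): a=1.1251, h=3.8385
  candidates: C₊=(-2.0986,3.4362) cross=26.788; C₋=(-1.5823,-4.2234) cross=-26.788
  mode + wants cross > 0 → take C=(-2.0986,3.4362) (cross=26.788)
ex = (C−B)/|BC| = (0.2161,0.9764); ey = (-0.9764,0.2161)
P = B + -3.10·ex + -2.62·ey = (-1.0750,-4.0623)

-1.07 -4.06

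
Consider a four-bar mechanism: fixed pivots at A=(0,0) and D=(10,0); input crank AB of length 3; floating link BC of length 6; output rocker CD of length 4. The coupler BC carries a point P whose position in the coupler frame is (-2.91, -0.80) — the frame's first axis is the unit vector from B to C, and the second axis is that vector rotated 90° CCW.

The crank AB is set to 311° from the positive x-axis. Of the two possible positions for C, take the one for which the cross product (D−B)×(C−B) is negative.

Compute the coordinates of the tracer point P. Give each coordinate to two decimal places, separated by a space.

A=(0,0), D=(10.00,0)
B = A + 3.00·(cos311°, sin311°) = (1.9682, -2.2641)
|BD| = 8.3448
circle(B,6.00) ∩ circle(D,4.00): a=5.3708, h=2.6749
  candidates: C₊=(6.4117,1.7676) cross=22.321; C₋=(7.8632,-3.3814) cross=-22.321
  mode - wants cross < 0 → take C=(7.8632,-3.3814) (cross=-22.321)
ex = (C−B)/|BC| = (0.9825,-0.1862); ey = (0.1862,0.9825)
P = B + -2.91·ex + -0.80·ey = (-1.0399,-2.5082)

-1.04 -2.51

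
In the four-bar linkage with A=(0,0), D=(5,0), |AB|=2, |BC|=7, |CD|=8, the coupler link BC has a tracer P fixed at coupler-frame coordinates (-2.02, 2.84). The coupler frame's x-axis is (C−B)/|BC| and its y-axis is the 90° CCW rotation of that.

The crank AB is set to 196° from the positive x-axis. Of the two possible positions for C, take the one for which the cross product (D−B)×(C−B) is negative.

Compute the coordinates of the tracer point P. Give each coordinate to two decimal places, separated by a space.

A=(0,0), D=(5.00,0)
B = A + 2.00·(cos196°, sin196°) = (-1.9225, -0.5513)
|BD| = 6.9444
circle(B,7.00) ∩ circle(D,8.00): a=2.3922, h=6.5785
  candidates: C₊=(-0.0601,6.1964) cross=45.684; C₋=(0.9844,-6.9192) cross=-45.684
  mode - wants cross < 0 → take C=(0.9844,-6.9192) (cross=-45.684)
ex = (C−B)/|BC| = (0.4153,-0.9097); ey = (0.9097,0.4153)
P = B + -2.02·ex + 2.84·ey = (-0.1778,2.4657)

-0.18 2.47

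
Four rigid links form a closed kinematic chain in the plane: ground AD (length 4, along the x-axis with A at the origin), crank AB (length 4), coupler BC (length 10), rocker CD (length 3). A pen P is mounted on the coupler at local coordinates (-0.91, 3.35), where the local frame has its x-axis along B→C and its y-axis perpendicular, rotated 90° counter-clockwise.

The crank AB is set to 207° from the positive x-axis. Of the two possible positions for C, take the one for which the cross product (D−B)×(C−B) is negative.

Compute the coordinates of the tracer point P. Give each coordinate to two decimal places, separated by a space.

-4.50 1.53

A=(0,0), D=(4.00,0)
B = A + 4.00·(cos207°, sin207°) = (-3.5640, -1.8160)
|BD| = 7.7790
circle(B,10.00) ∩ circle(D,3.00): a=9.7386, h=2.2715
  candidates: C₊=(5.3752,2.6662) cross=17.670; C₋=(6.4358,-1.7513) cross=-17.670
  mode - wants cross < 0 → take C=(6.4358,-1.7513) (cross=-17.670)
ex = (C−B)/|BC| = (1.0000,0.0065); ey = (-0.0065,1.0000)
P = B + -0.91·ex + 3.35·ey = (-4.4957,1.5281)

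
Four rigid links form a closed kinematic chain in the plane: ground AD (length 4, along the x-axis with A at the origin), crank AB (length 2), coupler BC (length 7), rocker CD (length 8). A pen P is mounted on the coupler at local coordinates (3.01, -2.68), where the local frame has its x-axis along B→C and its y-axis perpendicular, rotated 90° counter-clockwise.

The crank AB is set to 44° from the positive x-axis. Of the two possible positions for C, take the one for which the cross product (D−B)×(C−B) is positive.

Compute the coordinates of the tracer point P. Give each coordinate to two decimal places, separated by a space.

4.96 3.34

A=(0,0), D=(4.00,0)
B = A + 2.00·(cos44°, sin44°) = (1.4387, 1.3893)
|BD| = 2.9139
circle(B,7.00) ∩ circle(D,8.00): a=-1.1170, h=6.9103
  candidates: C₊=(3.7516,7.9961) cross=20.136; C₋=(-2.8380,-4.1524) cross=-20.136
  mode + wants cross > 0 → take C=(3.7516,7.9961) (cross=20.136)
ex = (C−B)/|BC| = (0.3304,0.9438); ey = (-0.9438,0.3304)
P = B + 3.01·ex + -2.68·ey = (4.9627,3.3447)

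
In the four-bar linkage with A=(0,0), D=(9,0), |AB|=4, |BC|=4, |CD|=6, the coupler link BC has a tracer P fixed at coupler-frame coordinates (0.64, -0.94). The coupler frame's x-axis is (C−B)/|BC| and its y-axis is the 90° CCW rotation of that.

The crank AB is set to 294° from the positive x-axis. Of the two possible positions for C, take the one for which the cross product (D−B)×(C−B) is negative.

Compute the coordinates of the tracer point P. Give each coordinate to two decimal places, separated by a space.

1.96 -4.74

A=(0,0), D=(9.00,0)
B = A + 4.00·(cos294°, sin294°) = (1.6269, -3.6542)
|BD| = 8.2289
circle(B,4.00) ∩ circle(D,6.00): a=2.8992, h=2.7558
  candidates: C₊=(3.0009,0.1025) cross=22.677; C₋=(5.4484,-4.8359) cross=-22.677
  mode - wants cross < 0 → take C=(5.4484,-4.8359) (cross=-22.677)
ex = (C−B)/|BC| = (0.9554,-0.2954); ey = (0.2954,0.9554)
P = B + 0.64·ex + -0.94·ey = (1.9607,-4.7413)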